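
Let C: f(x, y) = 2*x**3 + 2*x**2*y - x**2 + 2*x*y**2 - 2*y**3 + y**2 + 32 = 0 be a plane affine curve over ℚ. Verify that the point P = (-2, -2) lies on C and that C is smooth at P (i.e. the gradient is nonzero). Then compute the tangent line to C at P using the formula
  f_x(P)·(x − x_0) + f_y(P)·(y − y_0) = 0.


Tangent line at P: 52*x - 4*y + 96 = 0.

Step 1: f(-2, -2) = 0, so P lies on C.
Step 2: partial derivatives
  f_x(x, y) = 6*x**2 + 4*x*y - 2*x + 2*y**2, f_y(x, y) = 2*x**2 + 4*x*y - 6*y**2 + 2*y.
  f_x(P) = 52, f_y(P) = -4 (gradient nonzero, so P is smooth).
Step 3: tangent line at P: 52·(x − -2) + -4·(y − -2) = 0.
Expanding: 52*x - 4*y + 96 = 0.


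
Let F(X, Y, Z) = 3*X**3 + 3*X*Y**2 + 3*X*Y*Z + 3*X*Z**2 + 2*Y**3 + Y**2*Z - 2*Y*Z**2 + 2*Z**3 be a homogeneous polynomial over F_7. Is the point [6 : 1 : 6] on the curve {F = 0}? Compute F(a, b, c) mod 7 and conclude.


F(6,1,6) ≡ 5 (mod 7); P is NOT on the curve.

Evaluate F(6, 1, 6) term-by-term (mod 7).
  3*X**3 ↦ 3·216·1·1 = 648
  3*X*Y**2 ↦ 3·6·1·1 = 18
  3*X*Y*Z ↦ 3·6·1·6 = 108
  3*X*Z**2 ↦ 3·6·1·36 = 648
  2*Y**3 ↦ 2·1·1·1 = 2
  Y**2*Z ↦ 1·1·1·6 = 6
  -2*Y*Z**2 ↦ -2·1·1·36 = -72
  2*Z**3 ↦ 2·1·1·216 = 432
Sum: F(6, 1, 6) = (648) + (18) + (108) + (648) + (2) + (6) + (-72) + (432) = 1790.
Reducing mod 7: 1790 ≡ 5 (mod 7).
Since F(a, b, c) ≡ 5 ≠ 0 (mod 7), P does NOT lie on the curve.


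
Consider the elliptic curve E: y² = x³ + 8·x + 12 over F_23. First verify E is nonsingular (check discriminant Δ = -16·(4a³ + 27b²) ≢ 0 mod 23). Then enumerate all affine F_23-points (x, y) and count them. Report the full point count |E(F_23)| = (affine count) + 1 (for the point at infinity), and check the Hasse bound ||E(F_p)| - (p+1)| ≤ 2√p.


Affine points = {(0, 9), (0, 14), (2, 6), (2, 17), (4, 4), (4, 19), (5, 4), (5, 19), (6, 0), (8, 6), (8, 17), (9, 10), (9, 13), (13, 6), (13, 17), (14, 4), (14, 19), (16, 2), (16, 21), (17, 1), (17, 22), (18, 10), (18, 13), (19, 10), (19, 13), (22, 7), (22, 16)}; affine count = 27; |E(F_23)| = 28.

Discriminant check: Δ ∝ 4a³ + 27b² = 4·8³ + 27·12² = 4·512 + 27·144 ≡ 2 (mod 23). Nonzero ⇒ E is nonsingular.
For each x ∈ F_23, compute rhs = x³ + 8·x + 12 mod 23, then count y ∈ F_23 with y² ≡ rhs.
  x = 0: rhs = 12, matching y values: 9, 14 (2 points).
  x = 1: rhs = 21, matching y values: none (0 points).
  x = 2: rhs = 13, matching y values: 6, 17 (2 points).
  x = 3: rhs = 17, matching y values: none (0 points).
  x = 4: rhs = 16, matching y values: 4, 19 (2 points).
  x = 5: rhs = 16, matching y values: 4, 19 (2 points).
  x = 6: rhs = 0, matching y values: 0 (1 points).
  x = 7: rhs = 20, matching y values: none (0 points).
  x = 8: rhs = 13, matching y values: 6, 17 (2 points).
  x = 9: rhs = 8, matching y values: 10, 13 (2 points).
  x = 10: rhs = 11, matching y values: none (0 points).
  x = 11: rhs = 5, matching y values: none (0 points).
  x = 12: rhs = 19, matching y values: none (0 points).
  x = 13: rhs = 13, matching y values: 6, 17 (2 points).
  x = 14: rhs = 16, matching y values: 4, 19 (2 points).
  x = 15: rhs = 11, matching y values: none (0 points).
  x = 16: rhs = 4, matching y values: 2, 21 (2 points).
  x = 17: rhs = 1, matching y values: 1, 22 (2 points).
  x = 18: rhs = 8, matching y values: 10, 13 (2 points).
  x = 19: rhs = 8, matching y values: 10, 13 (2 points).
  x = 20: rhs = 7, matching y values: none (0 points).
  x = 21: rhs = 11, matching y values: none (0 points).
  x = 22: rhs = 3, matching y values: 7, 16 (2 points).
Total affine count: 27.
Full point count |E(F_23)| = 27 + 1 = 28.
Hasse bound: |28 − (23+1)| = |4| = 4 ≤ 2√23 ≈ 9.5917 ✓.


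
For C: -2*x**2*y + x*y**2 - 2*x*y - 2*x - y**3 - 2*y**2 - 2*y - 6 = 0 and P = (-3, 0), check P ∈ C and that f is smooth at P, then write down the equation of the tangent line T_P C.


Tangent line at P: -2*x - 14*y - 6 = 0.

Step 1: f(-3, 0) = 0, so P lies on C.
Step 2: partial derivatives
  f_x(x, y) = -4*x*y + y**2 - 2*y - 2, f_y(x, y) = -2*x**2 + 2*x*y - 2*x - 3*y**2 - 4*y - 2.
  f_x(P) = -2, f_y(P) = -14 (gradient nonzero, so P is smooth).
Step 3: tangent line at P: -2·(x − -3) + -14·(y − 0) = 0.
Expanding: -2*x - 14*y - 6 = 0.


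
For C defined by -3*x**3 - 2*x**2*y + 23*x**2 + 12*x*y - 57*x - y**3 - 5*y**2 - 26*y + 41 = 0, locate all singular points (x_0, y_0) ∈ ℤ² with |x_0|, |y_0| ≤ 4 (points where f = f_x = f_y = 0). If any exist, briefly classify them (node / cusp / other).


Singular points: {(3, -2)}; classification: cusp.

Compute partial derivatives:
  f_x = -9*x**2 - 4*x*y + 46*x + 12*y - 57.
  f_y = -2*x**2 + 12*x - 3*y**2 - 10*y - 26.
Scan x_0 ∈ {−4, ..., 4}. For each x_0, f_y(x_0, y) is a polynomial in y; find its integer roots y ∈ {−4, ..., 4}, then test f_x and f at those candidates.
  x = -4: f_y(-4, y) = -3*y**2 - 10*y - 106; no integer root y with |y| ≤ 4.
  x = -3: f_y(-3, y) = -3*y**2 - 10*y - 80; no integer root y with |y| ≤ 4.
  x = -2: f_y(-2, y) = -3*y**2 - 10*y - 58; no integer root y with |y| ≤ 4.
  x = -1: f_y(-1, y) = -3*y**2 - 10*y - 40; no integer root y with |y| ≤ 4.
  x = 0: f_y(0, y) = -3*y**2 - 10*y - 26; no integer root y with |y| ≤ 4.
  x = 1: f_y(1, y) = -3*y**2 - 10*y - 16; no integer root y with |y| ≤ 4.
  x = 2: f_y(2, y) = -3*y**2 - 10*y - 10; no integer root y with |y| ≤ 4.
  x = 3: f_y(3, y) = -3*y**2 - 10*y - 8; vanishes at y ∈ {-2}. (3, -2): f_x = 0, f = 0 — SINGULAR.
  x = 4: f_y(4, y) = -3*y**2 - 10*y - 10; no integer root y with |y| ≤ 4.
Only singular point on the grid: (3, -2).
Classify: substitute x = 3 + u, y = -2 + v and expand: f = -3*u**3 - 2*u**2*v - v**3 + v**2.
No constant or linear terms (consistent with a singular point). Quadratic part: v**2. Cubic part: -3*u**3 - 2*u**2*v - v**3.
The quadratic part v**2 is a perfect square, so there is a single (double) tangent line v = 0, i.e. y = -2. Restricting the cubic part to that line (v = 0) leaves -3*u**3 ≠ 0, so f is not divisible by v and the branch is v² ≈ 3*u**3 to lowest order — this is a cusp.
Classification: cusp.


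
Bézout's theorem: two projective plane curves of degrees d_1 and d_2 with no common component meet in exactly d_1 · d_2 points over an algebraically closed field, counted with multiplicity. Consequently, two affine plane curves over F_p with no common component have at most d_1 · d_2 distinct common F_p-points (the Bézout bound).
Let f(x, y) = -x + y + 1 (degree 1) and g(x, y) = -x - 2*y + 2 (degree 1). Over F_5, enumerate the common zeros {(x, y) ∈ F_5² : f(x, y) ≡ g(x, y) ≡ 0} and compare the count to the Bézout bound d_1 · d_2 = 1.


Common zeros: {(3, 2)}; count = 1; Bézout bound = 1.

deg(f) = 1, deg(g) = 1, so Bézout bound = 1.
Scan x ∈ F_5. For each x, list the y ∈ F_5 with f(x, y) ≡ 0 and those with g(x, y) ≡ 0 (mod 5); the common zeros in that column are the intersection.
  x = 0: f ≡ 0 at y ∈ {4}; g ≡ 0 at y ∈ {1}; common: ∅.
  x = 1: f ≡ 0 at y ∈ {0}; g ≡ 0 at y ∈ {3}; common: ∅.
  x = 2: f ≡ 0 at y ∈ {1}; g ≡ 0 at y ∈ {0}; common: ∅.
  x = 3: f ≡ 0 at y ∈ {2}; g ≡ 0 at y ∈ {2}; common: {2}.
  x = 4: f ≡ 0 at y ∈ {3}; g ≡ 0 at y ∈ {4}; common: ∅.
Collecting: common zeros = {(3, 2)}, so the count is 1.
Comparison with the Bézout bound: 1 ≤ 1 = deg(f)·deg(g), as expected for curves with no common component (the bound is attained).


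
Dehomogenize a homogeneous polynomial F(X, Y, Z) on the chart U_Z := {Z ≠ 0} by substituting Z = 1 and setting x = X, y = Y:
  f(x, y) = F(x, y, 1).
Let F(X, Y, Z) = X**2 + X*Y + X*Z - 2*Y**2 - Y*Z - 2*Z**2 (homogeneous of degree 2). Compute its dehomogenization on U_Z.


f(x, y) = x**2 + x*y + x - 2*y**2 - y - 2

On U_Z we set Z = 1. Each monomial c·X^i·Y^j·Z^k in F becomes c·x^i·y^j·1^k = c·x^i·y^j.
Substituting Z = 1: F(X, Y, 1) = x**2 + x*y + x - 2*y**2 - y - 2.
Note: deg(f) ≤ deg(F) = 2; strict inequality happens when F is divisible by Z (lost terms).


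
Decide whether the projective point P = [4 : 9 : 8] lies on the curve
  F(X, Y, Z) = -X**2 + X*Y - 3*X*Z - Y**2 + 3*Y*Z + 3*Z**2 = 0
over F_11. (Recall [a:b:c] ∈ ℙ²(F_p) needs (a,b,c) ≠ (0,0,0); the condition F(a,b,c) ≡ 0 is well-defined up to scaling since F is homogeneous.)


F(4,9,8) ≡ 9 (mod 11); P is NOT on the curve.

Evaluate F(4, 9, 8) term-by-term (mod 11).
  -X**2 ↦ -1·16·1·1 = -16
  X*Y ↦ 1·4·9·1 = 36
  -3*X*Z ↦ -3·4·1·8 = -96
  -Y**2 ↦ -1·1·81·1 = -81
  3*Y*Z ↦ 3·1·9·8 = 216
  3*Z**2 ↦ 3·1·1·64 = 192
Sum: F(4, 9, 8) = (-16) + (36) + (-96) + (-81) + (216) + (192) = 251.
Reducing mod 11: 251 ≡ 9 (mod 11).
Since F(a, b, c) ≡ 9 ≠ 0 (mod 11), P does NOT lie on the curve.


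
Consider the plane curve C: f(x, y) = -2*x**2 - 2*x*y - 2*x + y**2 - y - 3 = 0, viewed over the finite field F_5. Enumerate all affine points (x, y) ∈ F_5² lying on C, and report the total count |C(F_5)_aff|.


Affine F_5-points: {(2, 0)}; count = 1.

For each of the 25 pairs (x, y) ∈ F_5², evaluate f(x, y) mod 5. Record the zeros.
  x = 0: [0↦2, 1↦2, 2↦4, 3↦3, 4↦4]  zeros at y ∈ ∅
  x = 1: [0↦3, 1↦1, 2↦1, 3↦3, 4↦2]  zeros at y ∈ ∅
  x = 2: [0↦0, 1↦1, 2↦4, 3↦4, 4↦1]  zeros at y ∈ {0}
  x = 3: [0↦3, 1↦2, 2↦3, 3↦1, 4↦1]  zeros at y ∈ ∅
  x = 4: [0↦2, 1↦4, 2↦3, 3↦4, 4↦2]  zeros at y ∈ ∅
Collecting zeros: affine points = {(2, 0)}.
Total count |C(F_5)_aff| = 1.


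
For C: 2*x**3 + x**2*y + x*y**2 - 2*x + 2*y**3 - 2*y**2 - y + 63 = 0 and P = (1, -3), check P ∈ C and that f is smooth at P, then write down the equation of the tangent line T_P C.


Tangent line at P: 7*x + 60*y + 173 = 0.

Step 1: f(1, -3) = 0, so P lies on C.
Step 2: partial derivatives
  f_x(x, y) = 6*x**2 + 2*x*y + y**2 - 2, f_y(x, y) = x**2 + 2*x*y + 6*y**2 - 4*y - 1.
  f_x(P) = 7, f_y(P) = 60 (gradient nonzero, so P is smooth).
Step 3: tangent line at P: 7·(x − 1) + 60·(y − -3) = 0.
Expanding: 7*x + 60*y + 173 = 0.


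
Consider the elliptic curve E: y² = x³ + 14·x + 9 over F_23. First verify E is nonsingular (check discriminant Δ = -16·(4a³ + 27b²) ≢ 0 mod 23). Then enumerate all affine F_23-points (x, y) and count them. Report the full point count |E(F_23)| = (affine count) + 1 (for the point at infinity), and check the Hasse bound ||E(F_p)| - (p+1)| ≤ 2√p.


Affine points = {(0, 3), (0, 20), (1, 1), (1, 22), (3, 3), (3, 20), (7, 6), (7, 17), (8, 9), (8, 14), (9, 6), (9, 17), (15, 11), (15, 12), (17, 10), (17, 13), (19, 2), (19, 21), (20, 3), (20, 20)}; affine count = 20; |E(F_23)| = 21.

Discriminant check: Δ ∝ 4a³ + 27b² = 4·14³ + 27·9² = 4·2744 + 27·81 ≡ 7 (mod 23). Nonzero ⇒ E is nonsingular.
For each x ∈ F_23, compute rhs = x³ + 14·x + 9 mod 23, then count y ∈ F_23 with y² ≡ rhs.
  x = 0: rhs = 9, matching y values: 3, 20 (2 points).
  x = 1: rhs = 1, matching y values: 1, 22 (2 points).
  x = 2: rhs = 22, matching y values: none (0 points).
  x = 3: rhs = 9, matching y values: 3, 20 (2 points).
  x = 4: rhs = 14, matching y values: none (0 points).
  x = 5: rhs = 20, matching y values: none (0 points).
  x = 6: rhs = 10, matching y values: none (0 points).
  x = 7: rhs = 13, matching y values: 6, 17 (2 points).
  x = 8: rhs = 12, matching y values: 9, 14 (2 points).
  x = 9: rhs = 13, matching y values: 6, 17 (2 points).
  x = 10: rhs = 22, matching y values: none (0 points).
  x = 11: rhs = 22, matching y values: none (0 points).
  x = 12: rhs = 19, matching y values: none (0 points).
  x = 13: rhs = 19, matching y values: none (0 points).
  x = 14: rhs = 5, matching y values: none (0 points).
  x = 15: rhs = 6, matching y values: 11, 12 (2 points).
  x = 16: rhs = 5, matching y values: none (0 points).
  x = 17: rhs = 8, matching y values: 10, 13 (2 points).
  x = 18: rhs = 21, matching y values: none (0 points).
  x = 19: rhs = 4, matching y values: 2, 21 (2 points).
  x = 20: rhs = 9, matching y values: 3, 20 (2 points).
  x = 21: rhs = 19, matching y values: none (0 points).
  x = 22: rhs = 17, matching y values: none (0 points).
Total affine count: 20.
Full point count |E(F_23)| = 20 + 1 = 21.
Hasse bound: |21 − (23+1)| = |-3| = 3 ≤ 2√23 ≈ 9.5917 ✓.


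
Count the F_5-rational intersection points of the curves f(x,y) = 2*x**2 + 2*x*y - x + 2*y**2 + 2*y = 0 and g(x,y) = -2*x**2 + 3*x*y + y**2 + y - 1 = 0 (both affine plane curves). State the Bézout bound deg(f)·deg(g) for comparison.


Common zeros: {(4, 4)}; count = 1; Bézout bound = 4.

deg(f) = 2, deg(g) = 2, so Bézout bound = 4.
Scan x ∈ F_5. For each x, list the y ∈ F_5 with f(x, y) ≡ 0 and those with g(x, y) ≡ 0 (mod 5); the common zeros in that column are the intersection.
  x = 0: f ≡ 0 at y ∈ {0, 4}; g ≡ 0 at y ∈ {2}; common: ∅.
  x = 1: f ≡ 0 at y ∈ ∅; g ≡ 0 at y ∈ ∅; common: ∅.
  x = 2: f ≡ 0 at y ∈ ∅; g ≡ 0 at y ∈ {4}; common: ∅.
  x = 3: f ≡ 0 at y ∈ {0, 1}; g ≡ 0 at y ∈ {2, 3}; common: ∅.
  x = 4: f ≡ 0 at y ∈ {1, 4}; g ≡ 0 at y ∈ {3, 4}; common: {4}.
Collecting: common zeros = {(4, 4)}, so the count is 1.
Comparison with the Bézout bound: 1 ≤ 4 = deg(f)·deg(g), as expected for curves with no common component (the affine F_5-count falls short of the bound because intersections may lie at infinity, over extension fields, or carry multiplicity).


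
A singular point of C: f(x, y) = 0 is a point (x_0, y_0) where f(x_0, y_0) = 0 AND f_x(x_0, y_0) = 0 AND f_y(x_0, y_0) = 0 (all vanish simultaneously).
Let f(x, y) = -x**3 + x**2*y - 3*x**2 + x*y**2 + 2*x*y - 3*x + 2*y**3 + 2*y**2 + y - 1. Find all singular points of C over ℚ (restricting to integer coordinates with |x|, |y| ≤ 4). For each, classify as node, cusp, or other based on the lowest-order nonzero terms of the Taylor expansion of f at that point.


Singular points: {(-1, 0)}; classification: cusp.

Compute partial derivatives:
  f_x = -3*x**2 + 2*x*y - 6*x + y**2 + 2*y - 3.
  f_y = x**2 + 2*x*y + 2*x + 6*y**2 + 4*y + 1.
Scan x_0 ∈ {−4, ..., 4}. For each x_0, f_y(x_0, y) is a polynomial in y; find its integer roots y ∈ {−4, ..., 4}, then test f_x and f at those candidates.
  x = -4: f_y(-4, y) = 6*y**2 - 4*y + 9; no integer root y with |y| ≤ 4.
  x = -3: f_y(-3, y) = 6*y**2 - 2*y + 4; no integer root y with |y| ≤ 4.
  x = -2: f_y(-2, y) = 6*y**2 + 1; no integer root y with |y| ≤ 4.
  x = -1: f_y(-1, y) = 6*y**2 + 2*y; vanishes at y ∈ {0}. (-1, 0): f_x = 0, f = 0 — SINGULAR.
  x = 0: f_y(0, y) = 6*y**2 + 4*y + 1; no integer root y with |y| ≤ 4.
  x = 1: f_y(1, y) = 6*y**2 + 6*y + 4; no integer root y with |y| ≤ 4.
  x = 2: f_y(2, y) = 6*y**2 + 8*y + 9; no integer root y with |y| ≤ 4.
  x = 3: f_y(3, y) = 6*y**2 + 10*y + 16; no integer root y with |y| ≤ 4.
  x = 4: f_y(4, y) = 6*y**2 + 12*y + 25; no integer root y with |y| ≤ 4.
Only singular point on the grid: (-1, 0).
Classify: substitute x = -1 + u, y = 0 + v and expand: f = -u**3 + u**2*v + u*v**2 + 2*v**3 + v**2.
No constant or linear terms (consistent with a singular point). Quadratic part: v**2. Cubic part: -u**3 + u**2*v + u*v**2 + 2*v**3.
The quadratic part v**2 is a perfect square, so there is a single (double) tangent line v = 0, i.e. y = 0. Restricting the cubic part to that line (v = 0) leaves -u**3 ≠ 0, so f is not divisible by v and the branch is v² ≈ u**3 to lowest order — this is a cusp.
Classification: cusp.


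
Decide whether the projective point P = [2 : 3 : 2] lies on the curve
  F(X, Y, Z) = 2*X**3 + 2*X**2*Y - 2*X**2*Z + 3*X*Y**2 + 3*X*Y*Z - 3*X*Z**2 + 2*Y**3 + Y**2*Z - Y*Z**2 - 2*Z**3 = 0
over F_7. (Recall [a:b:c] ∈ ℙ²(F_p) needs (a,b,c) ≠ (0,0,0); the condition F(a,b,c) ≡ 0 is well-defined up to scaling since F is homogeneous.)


F(2,3,2) ≡ 1 (mod 7); P is NOT on the curve.

Evaluate F(2, 3, 2) term-by-term (mod 7).
  2*X**3 ↦ 2·8·1·1 = 16
  2*X**2*Y ↦ 2·4·3·1 = 24
  -2*X**2*Z ↦ -2·4·1·2 = -16
  3*X*Y**2 ↦ 3·2·9·1 = 54
  3*X*Y*Z ↦ 3·2·3·2 = 36
  -3*X*Z**2 ↦ -3·2·1·4 = -24
  2*Y**3 ↦ 2·1·27·1 = 54
  Y**2*Z ↦ 1·1·9·2 = 18
  -Y*Z**2 ↦ -1·1·3·4 = -12
  -2*Z**3 ↦ -2·1·1·8 = -16
Sum: F(2, 3, 2) = (16) + (24) + (-16) + (54) + (36) + (-24) + (54) + (18) + (-12) + (-16) = 134.
Reducing mod 7: 134 ≡ 1 (mod 7).
Since F(a, b, c) ≡ 1 ≠ 0 (mod 7), P does NOT lie on the curve.


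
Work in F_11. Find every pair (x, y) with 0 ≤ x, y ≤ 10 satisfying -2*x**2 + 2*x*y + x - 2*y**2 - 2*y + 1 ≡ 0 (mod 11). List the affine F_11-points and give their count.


Affine F_11-points: {(0, 2), (0, 8), (1, 0), (3, 5), (3, 8), (5, 0), (5, 4), (6, 6), (6, 10), (8, 2), (8, 5), (10, 10)}; count = 12.

For each of the 121 pairs (x, y) ∈ F_11², evaluate f(x, y) mod 11. Record the zeros.
  x = 0: [0↦1, 1↦8, 2↦0, 3↦10, 4↦5, 5↦7, 6↦5, 7↦10, 8↦0, 9↦8, 10↦1]  zeros at y ∈ {2, 8}
  x = 1: [0↦0, 1↦9, 2↦3, 3↦4, 4↦1, 5↦5, 6↦5, 7↦1, 8↦4, 9↦3, 10↦9]  zeros at y ∈ {0}
  x = 2: [0↦6, 1↦6, 2↦2, 3↦5, 4↦4, 5↦10, 6↦1, 7↦10, 8↦4, 9↦5, 10↦2]  zeros at y ∈ ∅
  x = 3: [0↦8, 1↦10, 2↦8, 3↦2, 4↦3, 5↦0, 6↦4, 7↦4, 8↦0, 9↦3, 10↦2]  zeros at y ∈ {5, 8}
  x = 4: [0↦6, 1↦10, 2↦10, 3↦6, 4↦9, 5↦8, 6↦3, 7↦5, 8↦3, 9↦8, 10↦9]  zeros at y ∈ ∅
  x = 5: [0↦0, 1↦6, 2↦8, 3↦6, 4↦0, 5↦1, 6↦9, 7↦2, 8↦2, 9↦9, 10↦1]  zeros at y ∈ {0, 4}
  x = 6: [0↦1, 1↦9, 2↦2, 3↦2, 4↦9, 5↦1, 6↦0, 7↦6, 8↦8, 9↦6, 10↦0]  zeros at y ∈ {6, 10}
  x = 7: [0↦9, 1↦8, 2↦3, 3↦5, 4↦3, 5↦8, 6↦9, 7↦6, 8↦10, 9↦10, 10↦6]  zeros at y ∈ ∅
  x = 8: [0↦2, 1↦3, 2↦0, 3↦4, 4↦4, 5↦0, 6↦3, 7↦2, 8↦8, 9↦10, 10↦8]  zeros at y ∈ {2, 5}
  x = 9: [0↦2, 1↦5, 2↦4, 3↦10, 4↦1, 5↦10, 6↦4, 7↦5, 8↦2, 9↦6, 10↦6]  zeros at y ∈ ∅
  x = 10: [0↦9, 1↦3, 2↦4, 3↦1, 4↦5, 5↦5, 6↦1, 7↦4, 8↦3, 9↦9, 10↦0]  zeros at y ∈ {10}
Collecting zeros: affine points = {(0, 2), (0, 8), (1, 0), (3, 5), (3, 8), (5, 0), (5, 4), (6, 6), (6, 10), (8, 2), (8, 5), (10, 10)}.
Total count |C(F_11)_aff| = 12.


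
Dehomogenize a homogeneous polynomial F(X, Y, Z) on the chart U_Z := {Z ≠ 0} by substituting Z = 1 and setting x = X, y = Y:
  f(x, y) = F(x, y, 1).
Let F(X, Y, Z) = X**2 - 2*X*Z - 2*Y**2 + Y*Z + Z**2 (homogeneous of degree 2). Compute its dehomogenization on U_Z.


f(x, y) = x**2 - 2*x - 2*y**2 + y + 1

On U_Z we set Z = 1. Each monomial c·X^i·Y^j·Z^k in F becomes c·x^i·y^j·1^k = c·x^i·y^j.
Substituting Z = 1: F(X, Y, 1) = x**2 - 2*x - 2*y**2 + y + 1.
Note: deg(f) ≤ deg(F) = 2; strict inequality happens when F is divisible by Z (lost terms).


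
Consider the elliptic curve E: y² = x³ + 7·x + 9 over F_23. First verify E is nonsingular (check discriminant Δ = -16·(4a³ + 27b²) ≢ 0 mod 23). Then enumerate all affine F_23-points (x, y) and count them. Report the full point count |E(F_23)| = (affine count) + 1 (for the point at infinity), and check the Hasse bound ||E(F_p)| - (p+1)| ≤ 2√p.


Affine points = {(0, 3), (0, 20), (2, 10), (2, 13), (4, 3), (4, 20), (5, 10), (5, 13), (8, 5), (8, 18), (12, 2), (12, 21), (15, 4), (15, 19), (16, 10), (16, 13), (17, 2), (17, 21), (19, 3), (19, 20), (22, 1), (22, 22)}; affine count = 22; |E(F_23)| = 23.

Discriminant check: Δ ∝ 4a³ + 27b² = 4·7³ + 27·9² = 4·343 + 27·81 ≡ 17 (mod 23). Nonzero ⇒ E is nonsingular.
For each x ∈ F_23, compute rhs = x³ + 7·x + 9 mod 23, then count y ∈ F_23 with y² ≡ rhs.
  x = 0: rhs = 9, matching y values: 3, 20 (2 points).
  x = 1: rhs = 17, matching y values: none (0 points).
  x = 2: rhs = 8, matching y values: 10, 13 (2 points).
  x = 3: rhs = 11, matching y values: none (0 points).
  x = 4: rhs = 9, matching y values: 3, 20 (2 points).
  x = 5: rhs = 8, matching y values: 10, 13 (2 points).
  x = 6: rhs = 14, matching y values: none (0 points).
  x = 7: rhs = 10, matching y values: none (0 points).
  x = 8: rhs = 2, matching y values: 5, 18 (2 points).
  x = 9: rhs = 19, matching y values: none (0 points).
  x = 10: rhs = 21, matching y values: none (0 points).
  x = 11: rhs = 14, matching y values: none (0 points).
  x = 12: rhs = 4, matching y values: 2, 21 (2 points).
  x = 13: rhs = 20, matching y values: none (0 points).
  x = 14: rhs = 22, matching y values: none (0 points).
  x = 15: rhs = 16, matching y values: 4, 19 (2 points).
  x = 16: rhs = 8, matching y values: 10, 13 (2 points).
  x = 17: rhs = 4, matching y values: 2, 21 (2 points).
  x = 18: rhs = 10, matching y values: none (0 points).
  x = 19: rhs = 9, matching y values: 3, 20 (2 points).
  x = 20: rhs = 7, matching y values: none (0 points).
  x = 21: rhs = 10, matching y values: none (0 points).
  x = 22: rhs = 1, matching y values: 1, 22 (2 points).
Total affine count: 22.
Full point count |E(F_23)| = 22 + 1 = 23.
Hasse bound: |23 − (23+1)| = |-1| = 1 ≤ 2√23 ≈ 9.5917 ✓.


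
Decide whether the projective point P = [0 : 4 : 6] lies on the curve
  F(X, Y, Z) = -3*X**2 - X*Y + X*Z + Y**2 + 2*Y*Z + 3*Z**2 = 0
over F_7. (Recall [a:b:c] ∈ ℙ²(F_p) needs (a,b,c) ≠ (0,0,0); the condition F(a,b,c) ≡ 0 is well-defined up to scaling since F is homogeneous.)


F(0,4,6) ≡ 4 (mod 7); P is NOT on the curve.

Evaluate F(0, 4, 6) term-by-term (mod 7).
  -3*X**2 ↦ -3·0·1·1 = 0
  -X*Y ↦ -1·0·4·1 = 0
  X*Z ↦ 1·0·1·6 = 0
  Y**2 ↦ 1·1·16·1 = 16
  2*Y*Z ↦ 2·1·4·6 = 48
  3*Z**2 ↦ 3·1·1·36 = 108
Sum: F(0, 4, 6) = (0) + (0) + (0) + (16) + (48) + (108) = 172.
Reducing mod 7: 172 ≡ 4 (mod 7).
Since F(a, b, c) ≡ 4 ≠ 0 (mod 7), P does NOT lie on the curve.


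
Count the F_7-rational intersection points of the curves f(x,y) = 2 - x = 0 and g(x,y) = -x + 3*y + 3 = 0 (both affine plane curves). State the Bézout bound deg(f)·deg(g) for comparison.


Common zeros: {(2, 2)}; count = 1; Bézout bound = 1.

deg(f) = 1, deg(g) = 1, so Bézout bound = 1.
Scan x ∈ F_7. For each x, list the y ∈ F_7 with f(x, y) ≡ 0 and those with g(x, y) ≡ 0 (mod 7); the common zeros in that column are the intersection.
  x = 0: f ≡ 0 at y ∈ ∅; g ≡ 0 at y ∈ {6}; common: ∅.
  x = 1: f ≡ 0 at y ∈ ∅; g ≡ 0 at y ∈ {4}; common: ∅.
  x = 2: f ≡ 0 at y ∈ {0, 1, 2, 3, 4, 5, 6}; g ≡ 0 at y ∈ {2}; common: {2}.
  x = 3: f ≡ 0 at y ∈ ∅; g ≡ 0 at y ∈ {0}; common: ∅.
  x = 4: f ≡ 0 at y ∈ ∅; g ≡ 0 at y ∈ {5}; common: ∅.
  x = 5: f ≡ 0 at y ∈ ∅; g ≡ 0 at y ∈ {3}; common: ∅.
  x = 6: f ≡ 0 at y ∈ ∅; g ≡ 0 at y ∈ {1}; common: ∅.
Collecting: common zeros = {(2, 2)}, so the count is 1.
Comparison with the Bézout bound: 1 ≤ 1 = deg(f)·deg(g), as expected for curves with no common component (the bound is attained).


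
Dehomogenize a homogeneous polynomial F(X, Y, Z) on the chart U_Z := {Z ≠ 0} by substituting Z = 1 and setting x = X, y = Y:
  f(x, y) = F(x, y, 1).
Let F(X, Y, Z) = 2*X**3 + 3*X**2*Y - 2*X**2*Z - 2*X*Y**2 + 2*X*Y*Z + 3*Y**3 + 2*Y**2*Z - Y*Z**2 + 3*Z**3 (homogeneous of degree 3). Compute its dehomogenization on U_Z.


f(x, y) = 2*x**3 + 3*x**2*y - 2*x**2 - 2*x*y**2 + 2*x*y + 3*y**3 + 2*y**2 - y + 3

On U_Z we set Z = 1. Each monomial c·X^i·Y^j·Z^k in F becomes c·x^i·y^j·1^k = c·x^i·y^j.
Substituting Z = 1: F(X, Y, 1) = 2*x**3 + 3*x**2*y - 2*x**2 - 2*x*y**2 + 2*x*y + 3*y**3 + 2*y**2 - y + 3.
Note: deg(f) ≤ deg(F) = 3; strict inequality happens when F is divisible by Z (lost terms).


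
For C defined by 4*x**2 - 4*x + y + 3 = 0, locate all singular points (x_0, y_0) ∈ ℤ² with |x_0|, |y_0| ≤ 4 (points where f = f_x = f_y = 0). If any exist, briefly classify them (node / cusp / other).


No singular points in the scanned grid; C is smooth there.

Compute partial derivatives:
  f_x = 8*x - 4.
  f_y = 1.
f_y = 1 is a nonzero constant, so f_y never vanishes: no point (x, y) can satisfy f = f_x = f_y = 0. In particular no (x, y) ∈ {−4, ..., 4}² is singular; the curve is smooth.


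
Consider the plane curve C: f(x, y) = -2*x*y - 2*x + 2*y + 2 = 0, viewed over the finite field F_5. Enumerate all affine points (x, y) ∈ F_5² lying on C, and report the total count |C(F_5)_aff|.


Affine F_5-points: {(0, 4), (1, 0), (1, 1), (1, 2), (1, 3), (1, 4), (2, 4), (3, 4), (4, 4)}; count = 9.

For each of the 25 pairs (x, y) ∈ F_5², evaluate f(x, y) mod 5. Record the zeros.
  x = 0: [0↦2, 1↦4, 2↦1, 3↦3, 4↦0]  zeros at y ∈ {4}
  x = 1: [0↦0, 1↦0, 2↦0, 3↦0, 4↦0]  zeros at y ∈ {0, 1, 2, 3, 4}
  x = 2: [0↦3, 1↦1, 2↦4, 3↦2, 4↦0]  zeros at y ∈ {4}
  x = 3: [0↦1, 1↦2, 2↦3, 3↦4, 4↦0]  zeros at y ∈ {4}
  x = 4: [0↦4, 1↦3, 2↦2, 3↦1, 4↦0]  zeros at y ∈ {4}
Collecting zeros: affine points = {(0, 4), (1, 0), (1, 1), (1, 2), (1, 3), (1, 4), (2, 4), (3, 4), (4, 4)}.
Total count |C(F_5)_aff| = 9.


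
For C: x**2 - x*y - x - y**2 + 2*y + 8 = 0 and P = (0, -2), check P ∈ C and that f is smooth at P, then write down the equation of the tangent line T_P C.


Tangent line at P: x + 6*y + 12 = 0.

Step 1: f(0, -2) = 0, so P lies on C.
Step 2: partial derivatives
  f_x(x, y) = 2*x - y - 1, f_y(x, y) = -x - 2*y + 2.
  f_x(P) = 1, f_y(P) = 6 (gradient nonzero, so P is smooth).
Step 3: tangent line at P: 1·(x − 0) + 6·(y − -2) = 0.
Expanding: x + 6*y + 12 = 0.


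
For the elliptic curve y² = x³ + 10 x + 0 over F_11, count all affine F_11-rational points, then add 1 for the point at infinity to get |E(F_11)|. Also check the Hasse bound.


Affine points = {(0, 0), (1, 0), (4, 4), (4, 7), (6, 1), (6, 10), (8, 3), (8, 8), (9, 4), (9, 7), (10, 0)}; affine count = 11; |E(F_11)| = 12.

Discriminant check: Δ ∝ 4a³ + 27b² = 4·10³ + 27·0² = 4·1000 + 27·0 ≡ 7 (mod 11). Nonzero ⇒ E is nonsingular.
For each x ∈ F_11, compute rhs = x³ + 10·x + 0 mod 11, then count y ∈ F_11 with y² ≡ rhs.
  x = 0: rhs = 0, matching y values: 0 (1 points).
  x = 1: rhs = 0, matching y values: 0 (1 points).
  x = 2: rhs = 6, matching y values: none (0 points).
  x = 3: rhs = 2, matching y values: none (0 points).
  x = 4: rhs = 5, matching y values: 4, 7 (2 points).
  x = 5: rhs = 10, matching y values: none (0 points).
  x = 6: rhs = 1, matching y values: 1, 10 (2 points).
  x = 7: rhs = 6, matching y values: none (0 points).
  x = 8: rhs = 9, matching y values: 3, 8 (2 points).
  x = 9: rhs = 5, matching y values: 4, 7 (2 points).
  x = 10: rhs = 0, matching y values: 0 (1 points).
Total affine count: 11.
Full point count |E(F_11)| = 11 + 1 = 12.
Hasse bound: |12 − (11+1)| = |0| = 0 ≤ 2√11 ≈ 6.6332 ✓.


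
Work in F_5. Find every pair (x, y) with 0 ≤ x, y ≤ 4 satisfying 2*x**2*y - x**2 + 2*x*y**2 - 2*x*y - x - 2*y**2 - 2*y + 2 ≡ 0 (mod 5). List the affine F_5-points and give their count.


Affine F_5-points: {(0, 2), (1, 0), (2, 1), (2, 3), (3, 0), (4, 1), (4, 2)}; count = 7.

For each of the 25 pairs (x, y) ∈ F_5², evaluate f(x, y) mod 5. Record the zeros.
  x = 0: [0↦2, 1↦3, 2↦0, 3↦3, 4↦2]  zeros at y ∈ {2}
  x = 1: [0↦0, 1↦3, 2↦1, 3↦4, 4↦2]  zeros at y ∈ {0}
  x = 2: [0↦1, 1↦0, 2↦3, 3↦0, 4↦1]  zeros at y ∈ {1, 3}
  x = 3: [0↦0, 1↦4, 2↦1, 3↦1, 4↦4]  zeros at y ∈ {0}
  x = 4: [0↦2, 1↦0, 2↦0, 3↦2, 4↦1]  zeros at y ∈ {1, 2}
Collecting zeros: affine points = {(0, 2), (1, 0), (2, 1), (2, 3), (3, 0), (4, 1), (4, 2)}.
Total count |C(F_5)_aff| = 7.


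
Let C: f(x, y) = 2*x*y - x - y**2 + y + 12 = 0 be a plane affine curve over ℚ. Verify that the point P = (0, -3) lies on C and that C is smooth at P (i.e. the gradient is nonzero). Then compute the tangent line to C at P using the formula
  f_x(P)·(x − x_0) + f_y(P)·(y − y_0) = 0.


Tangent line at P: -7*x + 7*y + 21 = 0.

Step 1: f(0, -3) = 0, so P lies on C.
Step 2: partial derivatives
  f_x(x, y) = 2*y - 1, f_y(x, y) = 2*x - 2*y + 1.
  f_x(P) = -7, f_y(P) = 7 (gradient nonzero, so P is smooth).
Step 3: tangent line at P: -7·(x − 0) + 7·(y − -3) = 0.
Expanding: -7*x + 7*y + 21 = 0.


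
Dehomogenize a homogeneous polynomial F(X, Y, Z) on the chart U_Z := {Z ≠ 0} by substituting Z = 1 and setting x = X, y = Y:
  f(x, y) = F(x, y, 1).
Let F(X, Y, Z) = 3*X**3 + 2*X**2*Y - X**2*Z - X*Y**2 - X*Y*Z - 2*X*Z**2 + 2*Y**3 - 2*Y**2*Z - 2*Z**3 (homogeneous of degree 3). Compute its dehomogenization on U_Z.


f(x, y) = 3*x**3 + 2*x**2*y - x**2 - x*y**2 - x*y - 2*x + 2*y**3 - 2*y**2 - 2

On U_Z we set Z = 1. Each monomial c·X^i·Y^j·Z^k in F becomes c·x^i·y^j·1^k = c·x^i·y^j.
Substituting Z = 1: F(X, Y, 1) = 3*x**3 + 2*x**2*y - x**2 - x*y**2 - x*y - 2*x + 2*y**3 - 2*y**2 - 2.
Note: deg(f) ≤ deg(F) = 3; strict inequality happens when F is divisible by Z (lost terms).


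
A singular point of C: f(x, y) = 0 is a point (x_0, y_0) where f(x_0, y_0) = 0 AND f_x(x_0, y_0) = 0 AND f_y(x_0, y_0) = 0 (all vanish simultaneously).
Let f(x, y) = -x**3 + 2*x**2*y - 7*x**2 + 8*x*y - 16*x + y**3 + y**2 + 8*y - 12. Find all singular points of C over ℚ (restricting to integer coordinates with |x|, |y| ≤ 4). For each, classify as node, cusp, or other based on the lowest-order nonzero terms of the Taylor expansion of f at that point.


Singular points: {(-2, 0)}; classification: node.

Compute partial derivatives:
  f_x = -3*x**2 + 4*x*y - 14*x + 8*y - 16.
  f_y = 2*x**2 + 8*x + 3*y**2 + 2*y + 8.
Scan x_0 ∈ {−4, ..., 4}. For each x_0, f_y(x_0, y) is a polynomial in y; find its integer roots y ∈ {−4, ..., 4}, then test f_x and f at those candidates.
  x = -4: f_y(-4, y) = 3*y**2 + 2*y + 8; no integer root y with |y| ≤ 4.
  x = -3: f_y(-3, y) = 3*y**2 + 2*y + 2; no integer root y with |y| ≤ 4.
  x = -2: f_y(-2, y) = 3*y**2 + 2*y; vanishes at y ∈ {0}. (-2, 0): f_x = 0, f = 0 — SINGULAR.
  x = -1: f_y(-1, y) = 3*y**2 + 2*y + 2; no integer root y with |y| ≤ 4.
  x = 0: f_y(0, y) = 3*y**2 + 2*y + 8; no integer root y with |y| ≤ 4.
  x = 1: f_y(1, y) = 3*y**2 + 2*y + 18; no integer root y with |y| ≤ 4.
  x = 2: f_y(2, y) = 3*y**2 + 2*y + 32; no integer root y with |y| ≤ 4.
  x = 3: f_y(3, y) = 3*y**2 + 2*y + 50; no integer root y with |y| ≤ 4.
  x = 4: f_y(4, y) = 3*y**2 + 2*y + 72; no integer root y with |y| ≤ 4.
Only singular point on the grid: (-2, 0).
Classify: substitute x = -2 + u, y = 0 + v and expand: f = -u**3 + 2*u**2*v - u**2 + v**3 + v**2.
No constant or linear terms (consistent with a singular point). Quadratic part: -u**2 + v**2. Cubic part: -u**3 + 2*u**2*v + v**3.
The quadratic part v**2 - u**2 = (v − u)(v + u) splits into two distinct linear factors, so there are two distinct tangent lines y − 0 = ±(x − -2) — this is a node (ordinary double point).
Classification: node.


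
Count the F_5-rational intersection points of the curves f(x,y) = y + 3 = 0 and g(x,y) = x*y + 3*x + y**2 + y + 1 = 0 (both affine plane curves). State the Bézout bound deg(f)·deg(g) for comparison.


Common zeros: ∅; count = 0; Bézout bound = 2.

deg(f) = 1, deg(g) = 2, so Bézout bound = 2.
Scan x ∈ F_5. For each x, list the y ∈ F_5 with f(x, y) ≡ 0 and those with g(x, y) ≡ 0 (mod 5); the common zeros in that column are the intersection.
  x = 0: f ≡ 0 at y ∈ {2}; g ≡ 0 at y ∈ ∅; common: ∅.
  x = 1: f ≡ 0 at y ∈ {2}; g ≡ 0 at y ∈ ∅; common: ∅.
  x = 2: f ≡ 0 at y ∈ {2}; g ≡ 0 at y ∈ {3, 4}; common: ∅.
  x = 3: f ≡ 0 at y ∈ {2}; g ≡ 0 at y ∈ {0, 1}; common: ∅.
  x = 4: f ≡ 0 at y ∈ {2}; g ≡ 0 at y ∈ ∅; common: ∅.
Collecting: common zeros = ∅, so the count is 0.
Comparison with the Bézout bound: 0 ≤ 2 = deg(f)·deg(g), as expected for curves with no common component (the affine F_5-count falls short of the bound because intersections may lie at infinity, over extension fields, or carry multiplicity).


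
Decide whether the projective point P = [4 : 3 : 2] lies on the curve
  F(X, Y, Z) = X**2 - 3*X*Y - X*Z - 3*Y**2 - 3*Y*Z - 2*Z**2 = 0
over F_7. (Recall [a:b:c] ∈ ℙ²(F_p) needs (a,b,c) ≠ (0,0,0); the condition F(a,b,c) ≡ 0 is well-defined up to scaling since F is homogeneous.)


F(4,3,2) ≡ 3 (mod 7); P is NOT on the curve.

Evaluate F(4, 3, 2) term-by-term (mod 7).
  X**2 ↦ 1·16·1·1 = 16
  -3*X*Y ↦ -3·4·3·1 = -36
  -X*Z ↦ -1·4·1·2 = -8
  -3*Y**2 ↦ -3·1·9·1 = -27
  -3*Y*Z ↦ -3·1·3·2 = -18
  -2*Z**2 ↦ -2·1·1·4 = -8
Sum: F(4, 3, 2) = (16) + (-36) + (-8) + (-27) + (-18) + (-8) = -81.
Reducing mod 7: -81 ≡ 3 (mod 7).
Since F(a, b, c) ≡ 3 ≠ 0 (mod 7), P does NOT lie on the curve.


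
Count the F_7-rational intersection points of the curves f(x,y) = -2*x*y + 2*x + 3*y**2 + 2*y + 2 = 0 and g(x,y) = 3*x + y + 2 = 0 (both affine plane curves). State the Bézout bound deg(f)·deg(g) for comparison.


Common zeros: {(5, 4), (6, 1)}; count = 2; Bézout bound = 2.

deg(f) = 2, deg(g) = 1, so Bézout bound = 2.
Scan x ∈ F_7. For each x, list the y ∈ F_7 with f(x, y) ≡ 0 and those with g(x, y) ≡ 0 (mod 7); the common zeros in that column are the intersection.
  x = 0: f ≡ 0 at y ∈ {1, 3}; g ≡ 0 at y ∈ {5}; common: ∅.
  x = 1: f ≡ 0 at y ∈ {1, 6}; g ≡ 0 at y ∈ {2}; common: ∅.
  x = 2: f ≡ 0 at y ∈ {1, 2}; g ≡ 0 at y ∈ {6}; common: ∅.
  x = 3: f ≡ 0 at y ∈ {1, 5}; g ≡ 0 at y ∈ {3}; common: ∅.
  x = 4: f ≡ 0 at y ∈ {1}; g ≡ 0 at y ∈ {0}; common: ∅.
  x = 5: f ≡ 0 at y ∈ {1, 4}; g ≡ 0 at y ∈ {4}; common: {4}.
  x = 6: f ≡ 0 at y ∈ {0, 1}; g ≡ 0 at y ∈ {1}; common: {1}.
Collecting: common zeros = {(5, 4), (6, 1)}, so the count is 2.
Comparison with the Bézout bound: 2 ≤ 2 = deg(f)·deg(g), as expected for curves with no common component (the bound is attained).


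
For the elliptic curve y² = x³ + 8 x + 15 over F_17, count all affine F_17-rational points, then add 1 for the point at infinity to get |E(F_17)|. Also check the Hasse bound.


Affine points = {(0, 7), (0, 10), (3, 7), (3, 10), (4, 3), (4, 14), (8, 8), (8, 9), (9, 0), (13, 2), (13, 15), (14, 7), (14, 10), (15, 5), (15, 12)}; affine count = 15; |E(F_17)| = 16.

Discriminant check: Δ ∝ 4a³ + 27b² = 4·8³ + 27·15² = 4·512 + 27·225 ≡ 14 (mod 17). Nonzero ⇒ E is nonsingular.
For each x ∈ F_17, compute rhs = x³ + 8·x + 15 mod 17, then count y ∈ F_17 with y² ≡ rhs.
  x = 0: rhs = 15, matching y values: 7, 10 (2 points).
  x = 1: rhs = 7, matching y values: none (0 points).
  x = 2: rhs = 5, matching y values: none (0 points).
  x = 3: rhs = 15, matching y values: 7, 10 (2 points).
  x = 4: rhs = 9, matching y values: 3, 14 (2 points).
  x = 5: rhs = 10, matching y values: none (0 points).
  x = 6: rhs = 7, matching y values: none (0 points).
  x = 7: rhs = 6, matching y values: none (0 points).
  x = 8: rhs = 13, matching y values: 8, 9 (2 points).
  x = 9: rhs = 0, matching y values: 0 (1 points).
  x = 10: rhs = 7, matching y values: none (0 points).
  x = 11: rhs = 6, matching y values: none (0 points).
  x = 12: rhs = 3, matching y values: none (0 points).
  x = 13: rhs = 4, matching y values: 2, 15 (2 points).
  x = 14: rhs = 15, matching y values: 7, 10 (2 points).
  x = 15: rhs = 8, matching y values: 5, 12 (2 points).
  x = 16: rhs = 6, matching y values: none (0 points).
Total affine count: 15.
Full point count |E(F_17)| = 15 + 1 = 16.
Hasse bound: |16 − (17+1)| = |-2| = 2 ≤ 2√17 ≈ 8.2462 ✓.


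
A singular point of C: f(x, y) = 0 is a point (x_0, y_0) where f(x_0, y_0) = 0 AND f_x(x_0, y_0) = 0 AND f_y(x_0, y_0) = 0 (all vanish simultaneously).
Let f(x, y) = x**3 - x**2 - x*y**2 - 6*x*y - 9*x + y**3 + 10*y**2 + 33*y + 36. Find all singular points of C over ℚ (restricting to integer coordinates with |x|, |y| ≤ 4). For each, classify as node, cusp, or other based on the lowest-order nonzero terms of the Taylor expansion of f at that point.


Singular points: {(0, -3)}; classification: node.

Compute partial derivatives:
  f_x = 3*x**2 - 2*x - y**2 - 6*y - 9.
  f_y = -2*x*y - 6*x + 3*y**2 + 20*y + 33.
Scan x_0 ∈ {−4, ..., 4}. For each x_0, f_y(x_0, y) is a polynomial in y; find its integer roots y ∈ {−4, ..., 4}, then test f_x and f at those candidates.
  x = -4: f_y(-4, y) = 3*y**2 + 28*y + 57; vanishes at y ∈ {-3}. (-4, -3): f_x = 56 ≠ 0.
  x = -3: f_y(-3, y) = 3*y**2 + 26*y + 51; vanishes at y ∈ {-3}. (-3, -3): f_x = 33 ≠ 0.
  x = -2: f_y(-2, y) = 3*y**2 + 24*y + 45; vanishes at y ∈ {-3}. (-2, -3): f_x = 16 ≠ 0.
  x = -1: f_y(-1, y) = 3*y**2 + 22*y + 39; vanishes at y ∈ {-3}. (-1, -3): f_x = 5 ≠ 0.
  x = 0: f_y(0, y) = 3*y**2 + 20*y + 33; vanishes at y ∈ {-3}. (0, -3): f_x = 0, f = 0 — SINGULAR.
  x = 1: f_y(1, y) = 3*y**2 + 18*y + 27; vanishes at y ∈ {-3}. (1, -3): f_x = 1 ≠ 0.
  x = 2: f_y(2, y) = 3*y**2 + 16*y + 21; vanishes at y ∈ {-3}. (2, -3): f_x = 8 ≠ 0.
  x = 3: f_y(3, y) = 3*y**2 + 14*y + 15; vanishes at y ∈ {-3}. (3, -3): f_x = 21 ≠ 0.
  x = 4: f_y(4, y) = 3*y**2 + 12*y + 9; vanishes at y ∈ {-3, -1}. (4, -3): f_x = 40 ≠ 0; (4, -1): f_x = 36 ≠ 0.
Only singular point on the grid: (0, -3).
Classify: substitute x = 0 + u, y = -3 + v and expand: f = u**3 - u**2 - u*v**2 + v**3 + v**2.
No constant or linear terms (consistent with a singular point). Quadratic part: -u**2 + v**2. Cubic part: u**3 - u*v**2 + v**3.
The quadratic part v**2 - u**2 = (v − u)(v + u) splits into two distinct linear factors, so there are two distinct tangent lines y − -3 = ±(x − 0) — this is a node (ordinary double point).
Classification: node.


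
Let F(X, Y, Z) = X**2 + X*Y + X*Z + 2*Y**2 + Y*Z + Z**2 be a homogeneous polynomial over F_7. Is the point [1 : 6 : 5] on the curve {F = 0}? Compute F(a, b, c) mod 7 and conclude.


F(1,6,5) ≡ 6 (mod 7); P is NOT on the curve.

Evaluate F(1, 6, 5) term-by-term (mod 7).
  X**2 ↦ 1·1·1·1 = 1
  X*Y ↦ 1·1·6·1 = 6
  X*Z ↦ 1·1·1·5 = 5
  2*Y**2 ↦ 2·1·36·1 = 72
  Y*Z ↦ 1·1·6·5 = 30
  Z**2 ↦ 1·1·1·25 = 25
Sum: F(1, 6, 5) = (1) + (6) + (5) + (72) + (30) + (25) = 139.
Reducing mod 7: 139 ≡ 6 (mod 7).
Since F(a, b, c) ≡ 6 ≠ 0 (mod 7), P does NOT lie on the curve.


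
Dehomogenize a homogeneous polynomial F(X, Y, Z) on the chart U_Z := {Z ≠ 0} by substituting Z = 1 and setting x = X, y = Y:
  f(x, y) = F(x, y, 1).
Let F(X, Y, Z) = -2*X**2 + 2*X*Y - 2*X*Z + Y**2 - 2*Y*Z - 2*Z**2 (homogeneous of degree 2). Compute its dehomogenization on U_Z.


f(x, y) = -2*x**2 + 2*x*y - 2*x + y**2 - 2*y - 2

On U_Z we set Z = 1. Each monomial c·X^i·Y^j·Z^k in F becomes c·x^i·y^j·1^k = c·x^i·y^j.
Substituting Z = 1: F(X, Y, 1) = -2*x**2 + 2*x*y - 2*x + y**2 - 2*y - 2.
Note: deg(f) ≤ deg(F) = 2; strict inequality happens when F is divisible by Z (lost terms).


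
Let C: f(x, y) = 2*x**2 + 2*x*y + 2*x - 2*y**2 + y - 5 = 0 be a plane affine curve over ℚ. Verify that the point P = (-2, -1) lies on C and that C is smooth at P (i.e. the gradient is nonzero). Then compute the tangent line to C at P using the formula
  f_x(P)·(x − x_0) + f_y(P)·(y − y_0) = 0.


Tangent line at P: -8*x + y - 15 = 0.

Step 1: f(-2, -1) = 0, so P lies on C.
Step 2: partial derivatives
  f_x(x, y) = 4*x + 2*y + 2, f_y(x, y) = 2*x - 4*y + 1.
  f_x(P) = -8, f_y(P) = 1 (gradient nonzero, so P is smooth).
Step 3: tangent line at P: -8·(x − -2) + 1·(y − -1) = 0.
Expanding: -8*x + y - 15 = 0.


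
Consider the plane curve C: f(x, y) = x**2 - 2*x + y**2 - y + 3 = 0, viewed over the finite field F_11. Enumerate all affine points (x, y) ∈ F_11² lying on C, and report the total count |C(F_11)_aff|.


Affine F_11-points: {(0, 6), (1, 5), (1, 7), (2, 6), (4, 0), (4, 1), (6, 3), (6, 9), (7, 3), (7, 9), (9, 0), (9, 1)}; count = 12.

For each of the 121 pairs (x, y) ∈ F_11², evaluate f(x, y) mod 11. Record the zeros.
  x = 0: [0↦3, 1↦3, 2↦5, 3↦9, 4↦4, 5↦1, 6↦0, 7↦1, 8↦4, 9↦9, 10↦5]  zeros at y ∈ {6}
  x = 1: [0↦2, 1↦2, 2↦4, 3↦8, 4↦3, 5↦0, 6↦10, 7↦0, 8↦3, 9↦8, 10↦4]  zeros at y ∈ {5, 7}
  x = 2: [0↦3, 1↦3, 2↦5, 3↦9, 4↦4, 5↦1, 6↦0, 7↦1, 8↦4, 9↦9, 10↦5]  zeros at y ∈ {6}
  x = 3: [0↦6, 1↦6, 2↦8, 3↦1, 4↦7, 5↦4, 6↦3, 7↦4, 8↦7, 9↦1, 10↦8]  zeros at y ∈ ∅
  x = 4: [0↦0, 1↦0, 2↦2, 3↦6, 4↦1, 5↦9, 6↦8, 7↦9, 8↦1, 9↦6, 10↦2]  zeros at y ∈ {0, 1}
  x = 5: [0↦7, 1↦7, 2↦9, 3↦2, 4↦8, 5↦5, 6↦4, 7↦5, 8↦8, 9↦2, 10↦9]  zeros at y ∈ ∅
  x = 6: [0↦5, 1↦5, 2↦7, 3↦0, 4↦6, 5↦3, 6↦2, 7↦3, 8↦6, 9↦0, 10↦7]  zeros at y ∈ {3, 9}
  x = 7: [0↦5, 1↦5, 2↦7, 3↦0, 4↦6, 5↦3, 6↦2, 7↦3, 8↦6, 9↦0, 10↦7]  zeros at y ∈ {3, 9}
  x = 8: [0↦7, 1↦7, 2↦9, 3↦2, 4↦8, 5↦5, 6↦4, 7↦5, 8↦8, 9↦2, 10↦9]  zeros at y ∈ ∅
  x = 9: [0↦0, 1↦0, 2↦2, 3↦6, 4↦1, 5↦9, 6↦8, 7↦9, 8↦1, 9↦6, 10↦2]  zeros at y ∈ {0, 1}
  x = 10: [0↦6, 1↦6, 2↦8, 3↦1, 4↦7, 5↦4, 6↦3, 7↦4, 8↦7, 9↦1, 10↦8]  zeros at y ∈ ∅
Collecting zeros: affine points = {(0, 6), (1, 5), (1, 7), (2, 6), (4, 0), (4, 1), (6, 3), (6, 9), (7, 3), (7, 9), (9, 0), (9, 1)}.
Total count |C(F_11)_aff| = 12.
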